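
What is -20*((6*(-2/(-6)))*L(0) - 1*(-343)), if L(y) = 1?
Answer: -6900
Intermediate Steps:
-20*((6*(-2/(-6)))*L(0) - 1*(-343)) = -20*((6*(-2/(-6)))*1 - 1*(-343)) = -20*((6*(-2*(-1/6)))*1 + 343) = -20*((6*(1/3))*1 + 343) = -20*(2*1 + 343) = -20*(2 + 343) = -20*345 = -6900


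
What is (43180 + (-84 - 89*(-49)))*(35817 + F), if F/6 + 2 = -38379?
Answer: -9228915333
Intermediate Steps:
F = -230286 (F = -12 + 6*(-38379) = -12 - 230274 = -230286)
(43180 + (-84 - 89*(-49)))*(35817 + F) = (43180 + (-84 - 89*(-49)))*(35817 - 230286) = (43180 + (-84 + 4361))*(-194469) = (43180 + 4277)*(-194469) = 47457*(-194469) = -9228915333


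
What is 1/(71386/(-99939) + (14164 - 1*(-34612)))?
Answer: 14277/696364754 ≈ 2.0502e-5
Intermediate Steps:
1/(71386/(-99939) + (14164 - 1*(-34612))) = 1/(71386*(-1/99939) + (14164 + 34612)) = 1/(-10198/14277 + 48776) = 1/(696364754/14277) = 14277/696364754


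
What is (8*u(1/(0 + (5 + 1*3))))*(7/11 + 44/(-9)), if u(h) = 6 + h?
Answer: -20629/99 ≈ -208.37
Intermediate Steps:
(8*u(1/(0 + (5 + 1*3))))*(7/11 + 44/(-9)) = (8*(6 + 1/(0 + (5 + 1*3))))*(7/11 + 44/(-9)) = (8*(6 + 1/(0 + (5 + 3))))*(7*(1/11) + 44*(-1/9)) = (8*(6 + 1/(0 + 8)))*(7/11 - 44/9) = (8*(6 + 1/8))*(-421/99) = (8*(49/8))*(-421/99) = 49*(-421/99) = -20629/99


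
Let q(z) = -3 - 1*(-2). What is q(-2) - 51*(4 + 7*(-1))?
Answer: 152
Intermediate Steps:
q(z) = -1 (q(z) = -3 + 2 = -1)
q(-2) - 51*(4 + 7*(-1)) = -1 - 51*(4 + 7*(-1)) = -1 - 51*(4 - 7) = -1 - 51*(-3) = -1 + 153 = 152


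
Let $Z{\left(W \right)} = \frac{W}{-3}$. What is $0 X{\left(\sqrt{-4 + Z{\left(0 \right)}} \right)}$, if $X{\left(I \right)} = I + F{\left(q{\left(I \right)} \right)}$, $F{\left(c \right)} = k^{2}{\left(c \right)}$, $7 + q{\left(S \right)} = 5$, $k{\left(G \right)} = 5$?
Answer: $0$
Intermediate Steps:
$q{\left(S \right)} = -2$ ($q{\left(S \right)} = -7 + 5 = -2$)
$F{\left(c \right)} = 25$ ($F{\left(c \right)} = 5^{2} = 25$)
$Z{\left(W \right)} = - \frac{W}{3}$ ($Z{\left(W \right)} = W \left(- \frac{1}{3}\right) = - \frac{W}{3}$)
$X{\left(I \right)} = 25 + I$ ($X{\left(I \right)} = I + 25 = 25 + I$)
$0 X{\left(\sqrt{-4 + Z{\left(0 \right)}} \right)} = 0 \left(25 + \sqrt{-4 - 0}\right) = 0 \left(25 + \sqrt{-4 + 0}\right) = 0 \left(25 + \sqrt{-4}\right) = 0 \left(25 + 2 i\right) = 0$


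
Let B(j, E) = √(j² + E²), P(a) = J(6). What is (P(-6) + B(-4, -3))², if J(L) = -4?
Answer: 1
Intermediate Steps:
P(a) = -4
B(j, E) = √(E² + j²)
(P(-6) + B(-4, -3))² = (-4 + √((-3)² + (-4)²))² = (-4 + √(9 + 16))² = (-4 + √25)² = (-4 + 5)² = 1² = 1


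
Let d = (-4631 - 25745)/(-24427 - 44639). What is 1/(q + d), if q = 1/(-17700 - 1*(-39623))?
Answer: 757066959/333001057 ≈ 2.2735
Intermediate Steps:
q = 1/21923 (q = 1/(-17700 + 39623) = 1/21923 ≈ 4.5614e-5)
d = 15188/34533 (d = -30376/(-69066) = -30376*(-1/69066) = 15188/34533 ≈ 0.43981)
1/(q + d) = 1/(1/21923 + 15188/34533) = 1/(333001057/757066959) = 757066959/333001057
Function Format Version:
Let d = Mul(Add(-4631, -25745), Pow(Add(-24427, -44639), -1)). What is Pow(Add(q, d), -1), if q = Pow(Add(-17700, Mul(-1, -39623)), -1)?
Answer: Rational(757066959, 333001057) ≈ 2.2735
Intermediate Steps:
q = Rational(1, 21923) (q = Pow(Add(-17700, 39623), -1) = Pow(21923, -1) = Rational(1, 21923) ≈ 4.5614e-5)
d = Rational(15188, 34533) (d = Mul(-30376, Pow(-69066, -1)) = Mul(-30376, Rational(-1, 69066)) = Rational(15188, 34533) ≈ 0.43981)
Pow(Add(q, d), -1) = Pow(Add(Rational(1, 21923), Rational(15188, 34533)), -1) = Pow(Rational(333001057, 757066959), -1) = Rational(757066959, 333001057)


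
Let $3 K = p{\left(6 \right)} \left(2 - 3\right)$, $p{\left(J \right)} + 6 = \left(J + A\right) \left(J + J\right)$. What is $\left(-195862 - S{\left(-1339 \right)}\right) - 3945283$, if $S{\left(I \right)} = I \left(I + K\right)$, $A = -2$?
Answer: $-5952812$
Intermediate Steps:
$p{\left(J \right)} = -6 + 2 J \left(-2 + J\right)$ ($p{\left(J \right)} = -6 + \left(J - 2\right) \left(J + J\right) = -6 + \left(-2 + J\right) 2 J = -6 + 2 J \left(-2 + J\right)$)
$K = -14$ ($K = \frac{\left(-6 - 24 + 2 \cdot 6^{2}\right) \left(2 - 3\right)}{3} = \frac{\left(-6 - 24 + 2 \cdot 36\right) \left(-1\right)}{3} = \frac{\left(-6 - 24 + 72\right) \left(-1\right)}{3} = \frac{42 \left(-1\right)}{3} = \frac{1}{3} \left(-42\right) = -14$)
$S{\left(I \right)} = I \left(-14 + I\right)$ ($S{\left(I \right)} = I \left(I - 14\right) = I \left(-14 + I\right)$)
$\left(-195862 - S{\left(-1339 \right)}\right) - 3945283 = \left(-195862 - - 1339 \left(-14 - 1339\right)\right) - 3945283 = \left(-195862 - \left(-1339\right) \left(-1353\right)\right) - 3945283 = \left(-195862 - 1811667\right) - 3945283 = -2007529 - 3945283 = -5952812$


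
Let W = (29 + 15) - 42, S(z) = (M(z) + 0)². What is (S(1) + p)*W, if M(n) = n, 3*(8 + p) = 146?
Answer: 250/3 ≈ 83.333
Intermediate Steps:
p = 122/3 (p = -8 + (⅓)*146 = -8 + 146/3 = 122/3 ≈ 40.667)
S(z) = z² (S(z) = (z + 0)² = z²)
W = 2 (W = 44 - 42 = 2)
(S(1) + p)*W = (1² + 122/3)*2 = (1 + 122/3)*2 = (125/3)*2 = 250/3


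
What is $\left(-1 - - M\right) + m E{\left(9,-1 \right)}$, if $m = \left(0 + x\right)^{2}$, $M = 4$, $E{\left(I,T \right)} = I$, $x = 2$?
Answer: $39$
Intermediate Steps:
$m = 4$ ($m = \left(0 + 2\right)^{2} = 2^{2} = 4$)
$\left(-1 - - M\right) + m E{\left(9,-1 \right)} = \left(-1 - \left(-1\right) 4\right) + 4 \cdot 9 = \left(-1 - -4\right) + 36 = \left(-1 + 4\right) + 36 = 3 + 36 = 39$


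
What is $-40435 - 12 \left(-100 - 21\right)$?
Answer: $-38983$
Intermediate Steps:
$-40435 - 12 \left(-100 - 21\right) = -40435 - -1452 = -40435 + 1452 = -38983$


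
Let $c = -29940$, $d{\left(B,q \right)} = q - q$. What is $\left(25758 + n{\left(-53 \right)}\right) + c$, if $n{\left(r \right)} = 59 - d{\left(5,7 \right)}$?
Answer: $-4123$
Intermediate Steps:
$d{\left(B,q \right)} = 0$
$n{\left(r \right)} = 59$ ($n{\left(r \right)} = 59 - 0 = 59 + 0 = 59$)
$\left(25758 + n{\left(-53 \right)}\right) + c = \left(25758 + 59\right) - 29940 = 25817 - 29940 = -4123$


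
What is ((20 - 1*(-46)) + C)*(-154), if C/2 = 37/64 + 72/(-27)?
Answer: -456995/48 ≈ -9520.7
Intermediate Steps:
C = -401/96 (C = 2*(37/64 + 72/(-27)) = 2*(37*(1/64) + 72*(-1/27)) = 2*(37/64 - 8/3) = 2*(-401/192) = -401/96 ≈ -4.1771)
((20 - 1*(-46)) + C)*(-154) = ((20 - 1*(-46)) - 401/96)*(-154) = ((20 + 46) - 401/96)*(-154) = (66 - 401/96)*(-154) = (5935/96)*(-154) = -456995/48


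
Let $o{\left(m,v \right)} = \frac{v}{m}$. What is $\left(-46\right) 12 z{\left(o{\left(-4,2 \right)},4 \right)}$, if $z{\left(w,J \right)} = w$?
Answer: $276$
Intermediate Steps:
$\left(-46\right) 12 z{\left(o{\left(-4,2 \right)},4 \right)} = \left(-46\right) 12 \frac{2}{-4} = - 552 \cdot 2 \left(- \frac{1}{4}\right) = \left(-552\right) \left(- \frac{1}{2}\right) = 276$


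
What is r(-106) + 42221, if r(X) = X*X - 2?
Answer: 53455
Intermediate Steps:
r(X) = -2 + X² (r(X) = X² - 2 = -2 + X²)
r(-106) + 42221 = (-2 + (-106)²) + 42221 = (-2 + 11236) + 42221 = 11234 + 42221 = 53455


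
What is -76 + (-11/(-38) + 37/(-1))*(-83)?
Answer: 112897/38 ≈ 2971.0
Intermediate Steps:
-76 + (-11/(-38) + 37/(-1))*(-83) = -76 + (-11*(-1/38) + 37*(-1))*(-83) = -76 + (11/38 - 37)*(-83) = -76 - 1395/38*(-83) = -76 + 115785/38 = 112897/38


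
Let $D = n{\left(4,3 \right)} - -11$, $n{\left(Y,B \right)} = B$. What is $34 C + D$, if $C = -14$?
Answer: $-462$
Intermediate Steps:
$D = 14$ ($D = 3 - -11 = 3 + 11 = 14$)
$34 C + D = 34 \left(-14\right) + 14 = -476 + 14 = -462$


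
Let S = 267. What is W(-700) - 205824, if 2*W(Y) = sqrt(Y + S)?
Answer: -205824 + I*sqrt(433)/2 ≈ -2.0582e+5 + 10.404*I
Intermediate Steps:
W(Y) = sqrt(267 + Y)/2 (W(Y) = sqrt(Y + 267)/2 = sqrt(267 + Y)/2)
W(-700) - 205824 = sqrt(267 - 700)/2 - 205824 = sqrt(-433)/2 - 205824 = (I*sqrt(433))/2 - 205824 = I*sqrt(433)/2 - 205824 = -205824 + I*sqrt(433)/2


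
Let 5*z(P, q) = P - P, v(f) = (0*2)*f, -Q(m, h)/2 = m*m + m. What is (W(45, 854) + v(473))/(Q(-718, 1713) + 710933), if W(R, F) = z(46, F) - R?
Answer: 45/318679 ≈ 0.00014121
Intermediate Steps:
Q(m, h) = -2*m - 2*m² (Q(m, h) = -2*(m*m + m) = -2*(m² + m) = -2*(m + m²) = -2*m - 2*m²)
v(f) = 0 (v(f) = 0*f = 0)
z(P, q) = 0 (z(P, q) = (P - P)/5 = (⅕)*0 = 0)
W(R, F) = -R (W(R, F) = 0 - R = -R)
(W(45, 854) + v(473))/(Q(-718, 1713) + 710933) = (-1*45 + 0)/(-2*(-718)*(1 - 718) + 710933) = (-45 + 0)/(-2*(-718)*(-717) + 710933) = -45/(-1029612 + 710933) = -45/(-318679) = -45*(-1/318679) = 45/318679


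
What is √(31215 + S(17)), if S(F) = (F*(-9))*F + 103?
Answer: 47*√13 ≈ 169.46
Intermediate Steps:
S(F) = 103 - 9*F² (S(F) = (-9*F)*F + 103 = -9*F² + 103 = 103 - 9*F²)
√(31215 + S(17)) = √(31215 + (103 - 9*17²)) = √(31215 + (103 - 9*289)) = √(31215 + (103 - 2601)) = √(31215 - 2498) = √28717 = 47*√13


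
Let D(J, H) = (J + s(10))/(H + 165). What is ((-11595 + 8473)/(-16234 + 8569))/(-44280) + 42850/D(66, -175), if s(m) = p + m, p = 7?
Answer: -10388254068509/2012193900 ≈ -5162.6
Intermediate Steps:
s(m) = 7 + m
D(J, H) = (17 + J)/(165 + H) (D(J, H) = (J + (7 + 10))/(H + 165) = (J + 17)/(165 + H) = (17 + J)/(165 + H))
((-11595 + 8473)/(-16234 + 8569))/(-44280) + 42850/D(66, -175) = ((-11595 + 8473)/(-16234 + 8569))/(-44280) + 42850/(((17 + 66)/(165 - 175))) = -3122/(-7665)*(-1/44280) + 42850/((83/(-10))) = -3122*(-1/7665)*(-1/44280) + 42850/((-1/10*83)) = (446/1095)*(-1/44280) + 42850/(-83/10) = -223/24243300 + 42850*(-10/83) = -223/24243300 - 428500/83 = -10388254068509/2012193900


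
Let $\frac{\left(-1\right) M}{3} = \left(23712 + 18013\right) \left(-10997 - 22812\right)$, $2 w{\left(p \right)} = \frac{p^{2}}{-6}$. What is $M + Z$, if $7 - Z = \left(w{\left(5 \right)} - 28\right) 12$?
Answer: $4232041943$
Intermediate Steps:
$w{\left(p \right)} = - \frac{p^{2}}{12}$ ($w{\left(p \right)} = \frac{\frac{1}{-6} p^{2}}{2} = \frac{\left(- \frac{1}{6}\right) p^{2}}{2} = - \frac{p^{2}}{12}$)
$M = 4232041575$ ($M = - 3 \left(23712 + 18013\right) \left(-10997 - 22812\right) = - 3 \cdot 41725 \left(-33809\right) = \left(-3\right) \left(-1410680525\right) = 4232041575$)
$Z = 368$ ($Z = 7 - \left(- \frac{5^{2}}{12} - 28\right) 12 = 7 - \left(\left(- \frac{1}{12}\right) 25 - 28\right) 12 = 7 - \left(- \frac{25}{12} - 28\right) 12 = 7 - \left(- \frac{361}{12}\right) 12 = 7 - -361 = 7 + 361 = 368$)
$M + Z = 4232041575 + 368 = 4232041943$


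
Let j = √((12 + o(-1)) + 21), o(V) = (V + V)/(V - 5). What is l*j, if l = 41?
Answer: 410*√3/3 ≈ 236.71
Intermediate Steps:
o(V) = 2*V/(-5 + V) (o(V) = (2*V)/(-5 + V) = 2*V/(-5 + V))
j = 10*√3/3 (j = √((12 + 2*(-1)/(-5 - 1)) + 21) = √((12 + 2*(-1)/(-6)) + 21) = √((12 + 2*(-1)*(-⅙)) + 21) = √((12 + ⅓) + 21) = √(37/3 + 21) = √(100/3) = 10*√3/3 ≈ 5.7735)
l*j = 41*(10*√3/3) = 410*√3/3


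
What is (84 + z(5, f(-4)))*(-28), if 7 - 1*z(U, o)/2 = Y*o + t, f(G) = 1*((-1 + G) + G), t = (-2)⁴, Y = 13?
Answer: -8400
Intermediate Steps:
t = 16
f(G) = -1 + 2*G (f(G) = 1*(-1 + 2*G) = -1 + 2*G)
z(U, o) = -18 - 26*o (z(U, o) = 14 - 2*(13*o + 16) = 14 - 2*(16 + 13*o) = 14 + (-32 - 26*o) = -18 - 26*o)
(84 + z(5, f(-4)))*(-28) = (84 + (-18 - 26*(-1 + 2*(-4))))*(-28) = (84 + (-18 - 26*(-1 - 8)))*(-28) = (84 + (-18 - 26*(-9)))*(-28) = (84 + (-18 + 234))*(-28) = (84 + 216)*(-28) = 300*(-28) = -8400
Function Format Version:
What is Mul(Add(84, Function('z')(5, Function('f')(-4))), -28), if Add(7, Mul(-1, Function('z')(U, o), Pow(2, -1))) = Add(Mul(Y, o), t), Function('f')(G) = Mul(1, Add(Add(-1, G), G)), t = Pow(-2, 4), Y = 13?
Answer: -8400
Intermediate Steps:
t = 16
Function('f')(G) = Add(-1, Mul(2, G)) (Function('f')(G) = Mul(1, Add(-1, Mul(2, G))) = Add(-1, Mul(2, G)))
Function('z')(U, o) = Add(-18, Mul(-26, o)) (Function('z')(U, o) = Add(14, Mul(-2, Add(Mul(13, o), 16))) = Add(14, Mul(-2, Add(16, Mul(13, o)))) = Add(14, Add(-32, Mul(-26, o))) = Add(-18, Mul(-26, o)))
Mul(Add(84, Function('z')(5, Function('f')(-4))), -28) = Mul(Add(84, Add(-18, Mul(-26, Add(-1, Mul(2, -4))))), -28) = Mul(Add(84, Add(-18, Mul(-26, Add(-1, -8)))), -28) = Mul(Add(84, Add(-18, Mul(-26, -9))), -28) = Mul(Add(84, Add(-18, 234)), -28) = Mul(Add(84, 216), -28) = Mul(300, -28) = -8400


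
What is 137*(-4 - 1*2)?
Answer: -822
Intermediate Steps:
137*(-4 - 1*2) = 137*(-4 - 2) = 137*(-6) = -822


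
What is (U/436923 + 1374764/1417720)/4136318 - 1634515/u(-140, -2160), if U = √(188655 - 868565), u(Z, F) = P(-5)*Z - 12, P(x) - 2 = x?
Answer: -599064126595783793/149535589251480 + I*√679910/1807252469514 ≈ -4006.2 + 4.5625e-10*I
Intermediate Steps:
P(x) = 2 + x
u(Z, F) = -12 - 3*Z (u(Z, F) = (2 - 5)*Z - 12 = -3*Z - 12 = -12 - 3*Z)
U = I*√679910 (U = √(-679910) = I*√679910 ≈ 824.57*I)
(U/436923 + 1374764/1417720)/4136318 - 1634515/u(-140, -2160) = ((I*√679910)/436923 + 1374764/1417720)/4136318 - 1634515/(-12 - 3*(-140)) = ((I*√679910)*(1/436923) + 1374764*(1/1417720))*(1/4136318) - 1634515/(-12 + 420) = (I*√679910/436923 + 343691/354430)*(1/4136318) - 1634515/408 = (343691/354430 + I*√679910/436923)*(1/4136318) - 1634515*1/408 = (343691/1466035188740 + I*√679910/1807252469514) - 1634515/408 = -599064126595783793/149535589251480 + I*√679910/1807252469514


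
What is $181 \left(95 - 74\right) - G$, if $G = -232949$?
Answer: $236750$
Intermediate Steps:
$181 \left(95 - 74\right) - G = 181 \left(95 - 74\right) - -232949 = 181 \cdot 21 + 232949 = 3801 + 232949 = 236750$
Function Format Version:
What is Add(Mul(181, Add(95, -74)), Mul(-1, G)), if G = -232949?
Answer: 236750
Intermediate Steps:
Add(Mul(181, Add(95, -74)), Mul(-1, G)) = Add(Mul(181, Add(95, -74)), Mul(-1, -232949)) = Add(Mul(181, 21), 232949) = Add(3801, 232949) = 236750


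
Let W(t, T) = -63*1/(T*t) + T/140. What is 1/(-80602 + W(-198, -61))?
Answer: -93940/7571793301 ≈ -1.2407e-5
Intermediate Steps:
W(t, T) = T/140 - 63/(T*t) (W(t, T) = -63*1/(T*t) + T*(1/140) = -63/(T*t) + T/140 = T/140 - 63/(T*t))
1/(-80602 + W(-198, -61)) = 1/(-80602 + ((1/140)*(-61) - 63/(-61*(-198)))) = 1/(-80602 + (-61/140 - 63*(-1/61)*(-1/198))) = 1/(-80602 + (-61/140 - 7/1342)) = 1/(-80602 - 41421/93940) = 1/(-7571793301/93940) = -93940/7571793301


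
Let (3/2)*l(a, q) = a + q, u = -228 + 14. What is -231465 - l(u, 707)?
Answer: -695381/3 ≈ -2.3179e+5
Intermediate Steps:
u = -214
l(a, q) = 2*a/3 + 2*q/3 (l(a, q) = 2*(a + q)/3 = 2*a/3 + 2*q/3)
-231465 - l(u, 707) = -231465 - ((2/3)*(-214) + (2/3)*707) = -231465 - (-428/3 + 1414/3) = -231465 - 1*986/3 = -231465 - 986/3 = -695381/3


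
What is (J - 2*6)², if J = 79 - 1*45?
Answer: 484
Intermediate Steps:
J = 34 (J = 79 - 45 = 34)
(J - 2*6)² = (34 - 2*6)² = (34 - 12)² = 22² = 484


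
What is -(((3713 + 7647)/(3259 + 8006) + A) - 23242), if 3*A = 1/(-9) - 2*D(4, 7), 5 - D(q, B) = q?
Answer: 471271855/20277 ≈ 23242.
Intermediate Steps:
D(q, B) = 5 - q
A = -19/27 (A = (1/(-9) - 2*(5 - 1*4))/3 = (-1/9 - 2*(5 - 4))/3 = (-1/9 - 2*1)/3 = (-1/9 - 2)/3 = (1/3)*(-19/9) = -19/27 ≈ -0.70370)
-(((3713 + 7647)/(3259 + 8006) + A) - 23242) = -(((3713 + 7647)/(3259 + 8006) - 19/27) - 23242) = -((11360/11265 - 19/27) - 23242) = -((11360*(1/11265) - 19/27) - 23242) = -((2272/2253 - 19/27) - 23242) = -(6179/20277 - 23242) = -1*(-471271855/20277) = 471271855/20277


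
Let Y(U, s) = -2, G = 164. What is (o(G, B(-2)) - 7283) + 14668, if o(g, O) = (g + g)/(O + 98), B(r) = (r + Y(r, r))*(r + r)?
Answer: 421109/57 ≈ 7387.9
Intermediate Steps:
B(r) = 2*r*(-2 + r) (B(r) = (r - 2)*(r + r) = (-2 + r)*(2*r) = 2*r*(-2 + r))
o(g, O) = 2*g/(98 + O) (o(g, O) = (2*g)/(98 + O) = 2*g/(98 + O))
(o(G, B(-2)) - 7283) + 14668 = (2*164/(98 + 2*(-2)*(-2 - 2)) - 7283) + 14668 = (2*164/(98 + 2*(-2)*(-4)) - 7283) + 14668 = (2*164/(98 + 16) - 7283) + 14668 = (2*164/114 - 7283) + 14668 = (2*164*(1/114) - 7283) + 14668 = (164/57 - 7283) + 14668 = -414967/57 + 14668 = 421109/57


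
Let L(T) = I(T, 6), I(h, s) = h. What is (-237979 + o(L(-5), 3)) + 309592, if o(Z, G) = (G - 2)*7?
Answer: 71620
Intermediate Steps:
L(T) = T
o(Z, G) = -14 + 7*G (o(Z, G) = (-2 + G)*7 = -14 + 7*G)
(-237979 + o(L(-5), 3)) + 309592 = (-237979 + (-14 + 7*3)) + 309592 = (-237979 + (-14 + 21)) + 309592 = (-237979 + 7) + 309592 = -237972 + 309592 = 71620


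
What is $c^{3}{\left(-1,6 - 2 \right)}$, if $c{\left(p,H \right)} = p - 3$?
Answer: $-64$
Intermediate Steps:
$c{\left(p,H \right)} = -3 + p$ ($c{\left(p,H \right)} = p - 3 = -3 + p$)
$c^{3}{\left(-1,6 - 2 \right)} = \left(-3 - 1\right)^{3} = \left(-4\right)^{3} = -64$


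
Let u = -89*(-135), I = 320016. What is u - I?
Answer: -308001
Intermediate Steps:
u = 12015
u - I = 12015 - 1*320016 = 12015 - 320016 = -308001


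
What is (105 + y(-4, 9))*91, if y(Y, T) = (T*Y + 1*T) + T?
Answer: 7917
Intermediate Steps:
y(Y, T) = 2*T + T*Y (y(Y, T) = (T*Y + T) + T = (T + T*Y) + T = 2*T + T*Y)
(105 + y(-4, 9))*91 = (105 + 9*(2 - 4))*91 = (105 + 9*(-2))*91 = (105 - 18)*91 = 87*91 = 7917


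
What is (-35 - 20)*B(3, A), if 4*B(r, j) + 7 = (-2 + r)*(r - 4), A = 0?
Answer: 110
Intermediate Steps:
B(r, j) = -7/4 + (-4 + r)*(-2 + r)/4 (B(r, j) = -7/4 + ((-2 + r)*(r - 4))/4 = -7/4 + ((-2 + r)*(-4 + r))/4 = -7/4 + ((-4 + r)*(-2 + r))/4 = -7/4 + (-4 + r)*(-2 + r)/4)
(-35 - 20)*B(3, A) = (-35 - 20)*(¼ - 3/2*3 + (¼)*3²) = -55*(¼ - 9/2 + (¼)*9) = -55*(¼ - 9/2 + 9/4) = -55*(-2) = 110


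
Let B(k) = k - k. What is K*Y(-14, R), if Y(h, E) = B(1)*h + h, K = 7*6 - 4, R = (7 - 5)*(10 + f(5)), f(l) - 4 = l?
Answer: -532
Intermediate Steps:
f(l) = 4 + l
B(k) = 0
R = 38 (R = (7 - 5)*(10 + (4 + 5)) = 2*(10 + 9) = 2*19 = 38)
K = 38 (K = 42 - 4 = 38)
Y(h, E) = h (Y(h, E) = 0*h + h = 0 + h = h)
K*Y(-14, R) = 38*(-14) = -532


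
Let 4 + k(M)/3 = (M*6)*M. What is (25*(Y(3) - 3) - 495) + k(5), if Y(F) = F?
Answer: -57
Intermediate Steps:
k(M) = -12 + 18*M² (k(M) = -12 + 3*((M*6)*M) = -12 + 3*((6*M)*M) = -12 + 3*(6*M²) = -12 + 18*M²)
(25*(Y(3) - 3) - 495) + k(5) = (25*(3 - 3) - 495) + (-12 + 18*5²) = (25*0 - 495) + (-12 + 18*25) = (0 - 495) + (-12 + 450) = -495 + 438 = -57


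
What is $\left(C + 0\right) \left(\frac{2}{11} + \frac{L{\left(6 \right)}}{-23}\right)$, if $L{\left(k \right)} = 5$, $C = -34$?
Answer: $\frac{306}{253} \approx 1.2095$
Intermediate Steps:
$\left(C + 0\right) \left(\frac{2}{11} + \frac{L{\left(6 \right)}}{-23}\right) = \left(-34 + 0\right) \left(\frac{2}{11} + \frac{5}{-23}\right) = - 34 \left(2 \cdot \frac{1}{11} + 5 \left(- \frac{1}{23}\right)\right) = - 34 \left(\frac{2}{11} - \frac{5}{23}\right) = \left(-34\right) \left(- \frac{9}{253}\right) = \frac{306}{253}$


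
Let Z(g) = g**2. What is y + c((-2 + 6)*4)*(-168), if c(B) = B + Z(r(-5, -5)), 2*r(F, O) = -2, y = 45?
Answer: -2811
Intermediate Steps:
r(F, O) = -1 (r(F, O) = (1/2)*(-2) = -1)
c(B) = 1 + B (c(B) = B + (-1)**2 = B + 1 = 1 + B)
y + c((-2 + 6)*4)*(-168) = 45 + (1 + (-2 + 6)*4)*(-168) = 45 + (1 + 4*4)*(-168) = 45 + (1 + 16)*(-168) = 45 + 17*(-168) = 45 - 2856 = -2811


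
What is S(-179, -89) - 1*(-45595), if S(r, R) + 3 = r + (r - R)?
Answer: 45323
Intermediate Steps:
S(r, R) = -3 - R + 2*r (S(r, R) = -3 + (r + (r - R)) = -3 + (-R + 2*r) = -3 - R + 2*r)
S(-179, -89) - 1*(-45595) = (-3 - 1*(-89) + 2*(-179)) - 1*(-45595) = (-3 + 89 - 358) + 45595 = -272 + 45595 = 45323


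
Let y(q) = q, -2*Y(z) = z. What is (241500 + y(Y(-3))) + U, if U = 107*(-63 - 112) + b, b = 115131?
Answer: 675815/2 ≈ 3.3791e+5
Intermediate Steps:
Y(z) = -z/2
U = 96406 (U = 107*(-63 - 112) + 115131 = 107*(-175) + 115131 = -18725 + 115131 = 96406)
(241500 + y(Y(-3))) + U = (241500 - ½*(-3)) + 96406 = (241500 + 3/2) + 96406 = 483003/2 + 96406 = 675815/2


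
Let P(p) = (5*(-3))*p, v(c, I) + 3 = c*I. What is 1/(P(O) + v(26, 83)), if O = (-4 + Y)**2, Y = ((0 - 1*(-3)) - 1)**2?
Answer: 1/2155 ≈ 0.00046404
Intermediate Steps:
v(c, I) = -3 + I*c (v(c, I) = -3 + c*I = -3 + I*c)
Y = 4 (Y = ((0 + 3) - 1)**2 = (3 - 1)**2 = 2**2 = 4)
O = 0 (O = (-4 + 4)**2 = 0**2 = 0)
P(p) = -15*p
1/(P(O) + v(26, 83)) = 1/(-15*0 + (-3 + 83*26)) = 1/(0 + (-3 + 2158)) = 1/(0 + 2155) = 1/2155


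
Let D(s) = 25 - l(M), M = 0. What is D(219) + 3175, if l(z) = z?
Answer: 3200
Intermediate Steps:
D(s) = 25 (D(s) = 25 - 1*0 = 25 + 0 = 25)
D(219) + 3175 = 25 + 3175 = 3200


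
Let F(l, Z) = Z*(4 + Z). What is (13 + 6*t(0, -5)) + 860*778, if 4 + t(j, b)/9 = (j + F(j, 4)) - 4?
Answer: 670389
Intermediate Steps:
t(j, b) = 216 + 9*j (t(j, b) = -36 + 9*((j + 4*(4 + 4)) - 4) = -36 + 9*((j + 4*8) - 4) = -36 + 9*((j + 32) - 4) = -36 + 9*((32 + j) - 4) = -36 + 9*(28 + j) = -36 + (252 + 9*j) = 216 + 9*j)
(13 + 6*t(0, -5)) + 860*778 = (13 + 6*(216 + 9*0)) + 860*778 = (13 + 6*(216 + 0)) + 669080 = (13 + 6*216) + 669080 = (13 + 1296) + 669080 = 1309 + 669080 = 670389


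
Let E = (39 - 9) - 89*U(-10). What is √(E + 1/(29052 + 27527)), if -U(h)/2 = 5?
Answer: √2945088638299/56579 ≈ 30.332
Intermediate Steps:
U(h) = -10 (U(h) = -2*5 = -10)
E = 920 (E = (39 - 9) - 89*(-10) = 30 + 890 = 920)
√(E + 1/(29052 + 27527)) = √(920 + 1/(29052 + 27527)) = √(920 + 1/56579) = √(52052681/56579) = √2945088638299/56579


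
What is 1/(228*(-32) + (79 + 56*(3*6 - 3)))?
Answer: -1/6377 ≈ -0.00015681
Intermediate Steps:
1/(228*(-32) + (79 + 56*(3*6 - 3))) = 1/(-7296 + (79 + 56*(18 - 3))) = 1/(-7296 + (79 + 56*15)) = 1/(-7296 + (79 + 840)) = 1/(-7296 + 919) = 1/(-6377) = -1/6377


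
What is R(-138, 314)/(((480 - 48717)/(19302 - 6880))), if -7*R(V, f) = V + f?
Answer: 2186272/337659 ≈ 6.4748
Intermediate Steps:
R(V, f) = -V/7 - f/7 (R(V, f) = -(V + f)/7 = -V/7 - f/7)
R(-138, 314)/(((480 - 48717)/(19302 - 6880))) = (-1/7*(-138) - 1/7*314)/(((480 - 48717)/(19302 - 6880))) = (138/7 - 314/7)/((-48237/12422)) = -176/(7*((-48237*1/12422))) = -176/(7*(-48237/12422)) = -176/7*(-12422/48237) = 2186272/337659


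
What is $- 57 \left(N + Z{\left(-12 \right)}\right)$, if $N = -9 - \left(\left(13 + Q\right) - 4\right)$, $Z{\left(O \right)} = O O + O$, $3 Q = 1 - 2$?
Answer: $-6517$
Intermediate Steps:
$Q = - \frac{1}{3}$ ($Q = \frac{1 - 2}{3} = \frac{1}{3} \left(-1\right) = - \frac{1}{3} \approx -0.33333$)
$Z{\left(O \right)} = O + O^{2}$ ($Z{\left(O \right)} = O^{2} + O = O + O^{2}$)
$N = - \frac{53}{3}$ ($N = -9 - \left(\left(13 - \frac{1}{3}\right) - 4\right) = -9 - \left(\frac{38}{3} - 4\right) = -9 - \frac{26}{3} = - \frac{53}{3} \approx -17.667$)
$- 57 \left(N + Z{\left(-12 \right)}\right) = - 57 \left(- \frac{53}{3} - 12 \left(1 - 12\right)\right) = - 57 \left(- \frac{53}{3} - -132\right) = - 57 \left(- \frac{53}{3} + 132\right) = \left(-57\right) \frac{343}{3} = -6517$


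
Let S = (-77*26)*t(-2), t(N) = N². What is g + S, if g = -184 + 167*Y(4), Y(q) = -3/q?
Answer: -33269/4 ≈ -8317.3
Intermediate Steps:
S = -8008 (S = -77*26*(-2)² = -2002*4 = -8008)
g = -1237/4 (g = -184 + 167*(-3/4) = -184 + 167*(-3*¼) = -184 + 167*(-¾) = -184 - 501/4 = -1237/4 ≈ -309.25)
g + S = -1237/4 - 8008 = -33269/4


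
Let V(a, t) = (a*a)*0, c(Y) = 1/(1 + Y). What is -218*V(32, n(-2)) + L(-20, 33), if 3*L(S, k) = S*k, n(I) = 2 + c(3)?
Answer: -220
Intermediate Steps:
n(I) = 9/4 (n(I) = 2 + 1/(1 + 3) = 2 + 1/4 = 9/4)
V(a, t) = 0 (V(a, t) = a**2*0 = 0)
L(S, k) = S*k/3 (L(S, k) = (S*k)/3 = S*k/3)
-218*V(32, n(-2)) + L(-20, 33) = -218*0 + (1/3)*(-20)*33 = 0 - 220 = -220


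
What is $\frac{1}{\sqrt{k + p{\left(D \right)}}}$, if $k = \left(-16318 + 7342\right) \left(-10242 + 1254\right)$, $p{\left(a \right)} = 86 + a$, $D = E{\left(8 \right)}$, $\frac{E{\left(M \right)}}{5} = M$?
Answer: $\frac{\sqrt{8964046}}{26892138} \approx 0.00011133$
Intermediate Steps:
$E{\left(M \right)} = 5 M$
$D = 40$ ($D = 5 \cdot 8 = 40$)
$k = 80676288$ ($k = \left(-8976\right) \left(-8988\right) = 80676288$)
$\frac{1}{\sqrt{k + p{\left(D \right)}}} = \frac{1}{\sqrt{80676288 + \left(86 + 40\right)}} = \frac{1}{\sqrt{80676288 + 126}} = \frac{1}{\sqrt{80676414}} = \frac{1}{3 \sqrt{8964046}} = \frac{\sqrt{8964046}}{26892138}$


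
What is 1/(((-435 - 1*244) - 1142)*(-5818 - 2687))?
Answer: 1/15487605 ≈ 6.4568e-8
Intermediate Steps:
1/(((-435 - 1*244) - 1142)*(-5818 - 2687)) = 1/((-435 - 244) - 1142*(-8505)) = -1/8505/(-679 - 1142) = -1/8505/(-1821) = -1/1821*(-1/8505) = 1/15487605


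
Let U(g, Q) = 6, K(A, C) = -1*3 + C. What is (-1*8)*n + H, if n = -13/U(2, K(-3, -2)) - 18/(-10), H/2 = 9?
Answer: 314/15 ≈ 20.933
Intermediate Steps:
K(A, C) = -3 + C
H = 18 (H = 2*9 = 18)
n = -11/30 (n = -13/6 - 18/(-10) = -13*⅙ - 18*(-⅒) = -13/6 + 9/5 = -11/30 ≈ -0.36667)
(-1*8)*n + H = -1*8*(-11/30) + 18 = -8*(-11/30) + 18 = 44/15 + 18 = 314/15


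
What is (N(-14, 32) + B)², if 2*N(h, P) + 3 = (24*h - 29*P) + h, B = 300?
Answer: 463761/4 ≈ 1.1594e+5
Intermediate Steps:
N(h, P) = -3/2 - 29*P/2 + 25*h/2 (N(h, P) = -3/2 + ((24*h - 29*P) + h)/2 = -3/2 + ((-29*P + 24*h) + h)/2 = -3/2 + (-29*P + 25*h)/2 = -3/2 + (-29*P/2 + 25*h/2) = -3/2 - 29*P/2 + 25*h/2)
(N(-14, 32) + B)² = ((-3/2 - 29/2*32 + (25/2)*(-14)) + 300)² = ((-3/2 - 464 - 175) + 300)² = (-1281/2 + 300)² = (-681/2)² = 463761/4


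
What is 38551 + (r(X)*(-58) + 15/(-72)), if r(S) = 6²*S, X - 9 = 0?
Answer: 474211/24 ≈ 19759.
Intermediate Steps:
X = 9 (X = 9 + 0 = 9)
r(S) = 36*S
38551 + (r(X)*(-58) + 15/(-72)) = 38551 + ((36*9)*(-58) + 15/(-72)) = 38551 + (324*(-58) + 15*(-1/72)) = 38551 + (-18792 - 5/24) = 38551 - 451013/24 = 474211/24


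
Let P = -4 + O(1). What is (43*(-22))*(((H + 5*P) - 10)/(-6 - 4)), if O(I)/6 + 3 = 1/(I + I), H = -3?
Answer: -51084/5 ≈ -10217.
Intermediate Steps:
O(I) = -18 + 3/I (O(I) = -18 + 6/(I + I) = -18 + 6/((2*I)) = -18 + 6*(1/(2*I)) = -18 + 3/I)
P = -19 (P = -4 + (-18 + 3/1) = -4 + (-18 + 3*1) = -4 + (-18 + 3) = -4 - 15 = -19)
(43*(-22))*(((H + 5*P) - 10)/(-6 - 4)) = (43*(-22))*(((-3 + 5*(-19)) - 10)/(-6 - 4)) = -946*((-3 - 95) - 10)/(-10) = -946*(-98 - 10)*(-1)/10 = -(-102168)*(-1)/10 = -946*54/5 = -51084/5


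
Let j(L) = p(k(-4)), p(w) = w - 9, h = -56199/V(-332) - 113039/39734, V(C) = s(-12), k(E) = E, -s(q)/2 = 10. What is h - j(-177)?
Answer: 1120540563/397340 ≈ 2820.1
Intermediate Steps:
s(q) = -20 (s(q) = -2*10 = -20)
V(C) = -20
h = 1115375143/397340 (h = -56199/(-20) - 113039/39734 = -56199*(-1/20) - 113039*1/39734 = 56199/20 - 113039/39734 = 1115375143/397340 ≈ 2807.1)
p(w) = -9 + w
j(L) = -13 (j(L) = -9 - 4 = -13)
h - j(-177) = 1115375143/397340 - 1*(-13) = 1115375143/397340 + 13 = 1120540563/397340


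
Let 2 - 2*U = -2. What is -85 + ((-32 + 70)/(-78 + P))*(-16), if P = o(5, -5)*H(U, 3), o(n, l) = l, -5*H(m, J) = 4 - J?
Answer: -5937/77 ≈ -77.104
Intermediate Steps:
U = 2 (U = 1 - ½*(-2) = 1 + 1 = 2)
H(m, J) = -⅘ + J/5 (H(m, J) = -(4 - J)/5 = -⅘ + J/5)
P = 1 (P = -5*(-⅘ + (⅕)*3) = -5*(-⅘ + ⅗) = -5*(-⅕) = 1)
-85 + ((-32 + 70)/(-78 + P))*(-16) = -85 + ((-32 + 70)/(-78 + 1))*(-16) = -85 + (38/(-77))*(-16) = -85 + (38*(-1/77))*(-16) = -85 - 38/77*(-16) = -85 + 608/77 = -5937/77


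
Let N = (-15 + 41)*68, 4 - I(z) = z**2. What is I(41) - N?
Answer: -3445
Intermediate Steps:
I(z) = 4 - z**2
N = 1768 (N = 26*68 = 1768)
I(41) - N = (4 - 1*41**2) - 1*1768 = (4 - 1*1681) - 1768 = (4 - 1681) - 1768 = -1677 - 1768 = -3445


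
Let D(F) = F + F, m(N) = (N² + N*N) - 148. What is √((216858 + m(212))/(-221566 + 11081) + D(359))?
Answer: 16*√124006606295/210485 ≈ 26.768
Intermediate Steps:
m(N) = -148 + 2*N² (m(N) = (N² + N²) - 148 = 2*N² - 148 = -148 + 2*N²)
D(F) = 2*F
√((216858 + m(212))/(-221566 + 11081) + D(359)) = √((216858 + (-148 + 2*212²))/(-221566 + 11081) + 2*359) = √((216858 + (-148 + 2*44944))/(-210485) + 718) = √((216858 + (-148 + 89888))*(-1/210485) + 718) = √((216858 + 89740)*(-1/210485) + 718) = √(306598*(-1/210485) + 718) = √(-306598/210485 + 718) = √(150821632/210485) = 16*√124006606295/210485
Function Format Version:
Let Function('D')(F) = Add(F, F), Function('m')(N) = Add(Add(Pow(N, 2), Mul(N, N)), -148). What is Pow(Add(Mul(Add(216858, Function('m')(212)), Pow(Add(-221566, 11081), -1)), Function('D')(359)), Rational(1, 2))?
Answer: Mul(Rational(16, 210485), Pow(124006606295, Rational(1, 2))) ≈ 26.768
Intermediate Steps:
Function('m')(N) = Add(-148, Mul(2, Pow(N, 2))) (Function('m')(N) = Add(Add(Pow(N, 2), Pow(N, 2)), -148) = Add(Mul(2, Pow(N, 2)), -148) = Add(-148, Mul(2, Pow(N, 2))))
Function('D')(F) = Mul(2, F)
Pow(Add(Mul(Add(216858, Function('m')(212)), Pow(Add(-221566, 11081), -1)), Function('D')(359)), Rational(1, 2)) = Pow(Add(Mul(Add(216858, Add(-148, Mul(2, Pow(212, 2)))), Pow(Add(-221566, 11081), -1)), Mul(2, 359)), Rational(1, 2)) = Pow(Add(Mul(Add(216858, Add(-148, Mul(2, 44944))), Pow(-210485, -1)), 718), Rational(1, 2)) = Pow(Add(Mul(Add(216858, Add(-148, 89888)), Rational(-1, 210485)), 718), Rational(1, 2)) = Pow(Add(Mul(Add(216858, 89740), Rational(-1, 210485)), 718), Rational(1, 2)) = Pow(Add(Mul(306598, Rational(-1, 210485)), 718), Rational(1, 2)) = Pow(Add(Rational(-306598, 210485), 718), Rational(1, 2)) = Pow(Rational(150821632, 210485), Rational(1, 2)) = Mul(Rational(16, 210485), Pow(124006606295, Rational(1, 2)))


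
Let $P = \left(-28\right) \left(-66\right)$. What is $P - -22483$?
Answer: $24331$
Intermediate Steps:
$P = 1848$
$P - -22483 = 1848 - -22483 = 1848 + 22483 = 24331$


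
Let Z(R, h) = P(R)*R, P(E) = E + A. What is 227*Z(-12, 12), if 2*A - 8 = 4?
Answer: 16344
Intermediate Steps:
A = 6 (A = 4 + (1/2)*4 = 4 + 2 = 6)
P(E) = 6 + E (P(E) = E + 6 = 6 + E)
Z(R, h) = R*(6 + R) (Z(R, h) = (6 + R)*R = R*(6 + R))
227*Z(-12, 12) = 227*(-12*(6 - 12)) = 227*(-12*(-6)) = 227*72 = 16344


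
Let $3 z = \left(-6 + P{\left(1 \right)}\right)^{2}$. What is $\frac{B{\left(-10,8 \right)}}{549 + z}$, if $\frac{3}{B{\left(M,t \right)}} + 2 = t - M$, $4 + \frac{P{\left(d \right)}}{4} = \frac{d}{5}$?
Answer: $\frac{225}{838576} \approx 0.00026831$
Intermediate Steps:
$P{\left(d \right)} = -16 + \frac{4 d}{5}$ ($P{\left(d \right)} = -16 + 4 \frac{d}{5} = -16 + \frac{4 d}{5}$)
$B{\left(M,t \right)} = \frac{3}{-2 + t - M}$ ($B{\left(M,t \right)} = \frac{3}{-2 - \left(M - t\right)} = \frac{3}{-2 + t - M}$)
$z = \frac{11236}{75}$ ($z = \frac{\left(-6 + \left(-16 + \frac{4}{5} \cdot 1\right)\right)^{2}}{3} = \frac{\left(-6 + \left(-16 + \frac{4}{5}\right)\right)^{2}}{3} = \frac{\left(-6 - \frac{76}{5}\right)^{2}}{3} = \frac{\left(- \frac{106}{5}\right)^{2}}{3} = \frac{1}{3} \cdot \frac{11236}{25} = \frac{11236}{75} \approx 149.81$)
$\frac{B{\left(-10,8 \right)}}{549 + z} = \frac{3 \frac{1}{-2 + 8 - -10}}{549 + \frac{11236}{75}} = \frac{3 \frac{1}{-2 + 8 + 10}}{\frac{52411}{75}} = \frac{3}{16} \cdot \frac{75}{52411} = \frac{225}{838576}$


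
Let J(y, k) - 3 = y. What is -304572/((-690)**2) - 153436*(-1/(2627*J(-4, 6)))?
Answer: -6154249187/104226225 ≈ -59.047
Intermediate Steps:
J(y, k) = 3 + y
-304572/((-690)**2) - 153436*(-1/(2627*J(-4, 6))) = -304572/((-690)**2) - 153436*(-1/(2627*(3 - 4))) = -304572/476100 - 153436/(-1*(-37)*71) = -304572*1/476100 - 153436/(37*71) = -25381/39675 - 153436/2627 = -6154249187/104226225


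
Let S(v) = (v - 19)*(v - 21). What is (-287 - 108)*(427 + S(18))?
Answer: -169850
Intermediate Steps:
S(v) = (-21 + v)*(-19 + v) (S(v) = (-19 + v)*(-21 + v) = (-21 + v)*(-19 + v))
(-287 - 108)*(427 + S(18)) = (-287 - 108)*(427 + (399 + 18² - 40*18)) = -395*(427 + (399 + 324 - 720)) = -395*(427 + 3) = -395*430 = -169850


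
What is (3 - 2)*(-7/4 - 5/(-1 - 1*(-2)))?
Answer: -27/4 ≈ -6.7500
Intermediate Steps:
(3 - 2)*(-7/4 - 5/(-1 - 1*(-2))) = 1*(-7*¼ - 5/(-1 + 2)) = 1*(-7/4 - 5/1) = 1*(-7/4 - 5*1) = 1*(-7/4 - 5) = 1*(-27/4) = -27/4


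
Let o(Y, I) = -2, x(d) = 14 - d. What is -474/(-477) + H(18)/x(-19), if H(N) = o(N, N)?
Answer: 544/583 ≈ 0.93310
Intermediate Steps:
H(N) = -2
-474/(-477) + H(18)/x(-19) = -474/(-477) - 2/(14 - 1*(-19)) = -474*(-1/477) - 2/(14 + 19) = 158/159 - 2/33 = 544/583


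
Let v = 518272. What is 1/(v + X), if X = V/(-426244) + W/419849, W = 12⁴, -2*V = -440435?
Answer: 357916234312/185497795350345717 ≈ 1.9295e-6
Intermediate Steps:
V = 440435/2 (V = -½*(-440435) = 440435/2 ≈ 2.2022e+5)
W = 20736
X = -167239003147/357916234312 (X = (440435/2)/(-426244) + 20736/419849 = (440435/2)*(-1/426244) + 20736*(1/419849) = -440435/852488 + 20736/419849 = -167239003147/357916234312 ≈ -0.46726)
1/(v + X) = 1/(518272 - 167239003147/357916234312) = 1/(185497795350345717/357916234312) = 357916234312/185497795350345717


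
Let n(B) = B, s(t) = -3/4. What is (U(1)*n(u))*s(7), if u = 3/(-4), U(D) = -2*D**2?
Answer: -9/8 ≈ -1.1250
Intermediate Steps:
s(t) = -3/4 (s(t) = -3*1/4 = -3/4)
u = -3/4 (u = 3*(-1/4) = -3/4 ≈ -0.75000)
(U(1)*n(u))*s(7) = (-2*1**2*(-3/4))*(-3/4) = (-2*1*(-3/4))*(-3/4) = -2*(-3/4)*(-3/4) = (3/2)*(-3/4) = -9/8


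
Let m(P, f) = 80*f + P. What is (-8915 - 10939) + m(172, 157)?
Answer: -7122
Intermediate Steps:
m(P, f) = P + 80*f
(-8915 - 10939) + m(172, 157) = (-8915 - 10939) + (172 + 80*157) = -19854 + (172 + 12560) = -19854 + 12732 = -7122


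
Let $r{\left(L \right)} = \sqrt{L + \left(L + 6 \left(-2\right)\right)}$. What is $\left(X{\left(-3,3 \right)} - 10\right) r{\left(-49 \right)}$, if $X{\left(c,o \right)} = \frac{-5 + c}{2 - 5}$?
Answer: $- \frac{22 i \sqrt{110}}{3} \approx - 76.913 i$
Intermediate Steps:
$X{\left(c,o \right)} = \frac{5}{3} - \frac{c}{3}$ ($X{\left(c,o \right)} = \frac{-5 + c}{-3} = \left(-5 + c\right) \left(- \frac{1}{3}\right) = \frac{5}{3} - \frac{c}{3}$)
$r{\left(L \right)} = \sqrt{-12 + 2 L}$ ($r{\left(L \right)} = \sqrt{L + \left(L - 12\right)} = \sqrt{L + \left(-12 + L\right)} = \sqrt{-12 + 2 L}$)
$\left(X{\left(-3,3 \right)} - 10\right) r{\left(-49 \right)} = \left(\left(\frac{5}{3} - -1\right) - 10\right) \sqrt{-12 + 2 \left(-49\right)} = \left(\left(\frac{5}{3} + 1\right) - 10\right) \sqrt{-12 - 98} = \left(\frac{8}{3} - 10\right) \sqrt{-110} = - \frac{22 i \sqrt{110}}{3}$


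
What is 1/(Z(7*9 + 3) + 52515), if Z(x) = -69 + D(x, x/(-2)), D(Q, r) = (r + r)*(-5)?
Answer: 1/52776 ≈ 1.8948e-5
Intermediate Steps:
D(Q, r) = -10*r (D(Q, r) = (2*r)*(-5) = -10*r)
Z(x) = -69 + 5*x (Z(x) = -69 - 10*x/(-2) = -69 - 10*x*(-1)/2 = -69 - (-5)*x = -69 + 5*x)
1/(Z(7*9 + 3) + 52515) = 1/((-69 + 5*(7*9 + 3)) + 52515) = 1/((-69 + 5*(63 + 3)) + 52515) = 1/((-69 + 5*66) + 52515) = 1/((-69 + 330) + 52515) = 1/(261 + 52515) = 1/52776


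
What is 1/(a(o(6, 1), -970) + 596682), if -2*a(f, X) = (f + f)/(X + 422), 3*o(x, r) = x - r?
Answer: 1644/980945213 ≈ 1.6759e-6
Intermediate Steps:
o(x, r) = -r/3 + x/3 (o(x, r) = (x - r)/3 = -r/3 + x/3)
a(f, X) = -f/(422 + X) (a(f, X) = -(f + f)/(2*(X + 422)) = -2*f/(2*(422 + X)) = -f/(422 + X))
1/(a(o(6, 1), -970) + 596682) = 1/(-(-1/3*1 + (1/3)*6)/(422 - 970) + 596682) = 1/(-1*(-1/3 + 2)/(-548) + 596682) = 1/(-1*5/3*(-1/548) + 596682) = 1/(5/1644 + 596682) = 1/(980945213/1644) = 1644/980945213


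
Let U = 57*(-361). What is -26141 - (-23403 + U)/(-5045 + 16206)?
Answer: -291715721/11161 ≈ -26137.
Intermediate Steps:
U = -20577
-26141 - (-23403 + U)/(-5045 + 16206) = -26141 - (-23403 - 20577)/(-5045 + 16206) = -26141 - (-43980)/11161 = -26141 - 1*(-43980/11161) = -26141 + 43980/11161 = -291715721/11161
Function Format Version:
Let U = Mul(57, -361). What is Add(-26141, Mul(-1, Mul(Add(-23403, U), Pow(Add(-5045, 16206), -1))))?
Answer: Rational(-291715721, 11161) ≈ -26137.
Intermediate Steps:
U = -20577
Add(-26141, Mul(-1, Mul(Add(-23403, U), Pow(Add(-5045, 16206), -1)))) = Add(-26141, Mul(-1, Mul(Add(-23403, -20577), Pow(Add(-5045, 16206), -1)))) = Add(-26141, Mul(-1, Mul(-43980, Pow(11161, -1)))) = Add(-26141, Mul(-1, Mul(-43980, Rational(1, 11161)))) = Add(-26141, Mul(-1, Rational(-43980, 11161))) = Add(-26141, Rational(43980, 11161)) = Rational(-291715721, 11161)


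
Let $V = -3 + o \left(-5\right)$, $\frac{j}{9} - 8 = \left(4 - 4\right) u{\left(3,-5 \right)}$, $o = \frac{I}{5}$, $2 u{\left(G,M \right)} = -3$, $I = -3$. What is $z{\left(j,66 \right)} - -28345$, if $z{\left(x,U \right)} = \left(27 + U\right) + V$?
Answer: $28438$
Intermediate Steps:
$u{\left(G,M \right)} = - \frac{3}{2}$ ($u{\left(G,M \right)} = \frac{1}{2} \left(-3\right) = - \frac{3}{2}$)
$o = - \frac{3}{5} \approx -0.6$
$j = 72$ ($j = 72 + 9 \left(4 - 4\right) \left(- \frac{3}{2}\right) = 72 + 9 \cdot 0 \left(- \frac{3}{2}\right) = 72 + 9 \cdot 0 = 72 + 0 = 72$)
$V = 0$ ($V = -3 - -3 = -3 + 3 = 0$)
$z{\left(x,U \right)} = 27 + U$ ($z{\left(x,U \right)} = \left(27 + U\right) + 0 = 27 + U$)
$z{\left(j,66 \right)} - -28345 = \left(27 + 66\right) - -28345 = 93 + 28345 = 28438$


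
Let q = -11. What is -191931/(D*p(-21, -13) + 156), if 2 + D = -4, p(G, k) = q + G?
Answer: -63977/116 ≈ -551.53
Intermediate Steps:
p(G, k) = -11 + G
D = -6 (D = -2 - 4 = -6)
-191931/(D*p(-21, -13) + 156) = -191931/(-6*(-11 - 21) + 156) = -191931/(-6*(-32) + 156) = -191931/(192 + 156) = -191931/348 = -191931*1/348 = -63977/116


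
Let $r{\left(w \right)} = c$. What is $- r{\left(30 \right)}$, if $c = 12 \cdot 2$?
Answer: $-24$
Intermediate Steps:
$c = 24$
$r{\left(w \right)} = 24$
$- r{\left(30 \right)} = \left(-1\right) 24 = -24$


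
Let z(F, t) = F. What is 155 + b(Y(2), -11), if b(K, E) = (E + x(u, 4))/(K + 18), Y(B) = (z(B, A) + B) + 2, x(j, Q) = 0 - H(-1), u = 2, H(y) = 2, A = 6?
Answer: 3707/24 ≈ 154.46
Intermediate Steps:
x(j, Q) = -2 (x(j, Q) = 0 - 1*2 = 0 - 2 = -2)
Y(B) = 2 + 2*B (Y(B) = (B + B) + 2 = 2*B + 2 = 2 + 2*B)
b(K, E) = (-2 + E)/(18 + K) (b(K, E) = (E - 2)/(K + 18) = (-2 + E)/(18 + K))
155 + b(Y(2), -11) = 155 + (-2 - 11)/(18 + (2 + 2*2)) = 155 - 13/(18 + (2 + 4)) = 155 - 13/(18 + 6) = 155 - 13/24 = 3707/24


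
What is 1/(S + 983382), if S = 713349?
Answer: 1/1696731 ≈ 5.8937e-7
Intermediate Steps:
1/(S + 983382) = 1/(713349 + 983382) = 1/1696731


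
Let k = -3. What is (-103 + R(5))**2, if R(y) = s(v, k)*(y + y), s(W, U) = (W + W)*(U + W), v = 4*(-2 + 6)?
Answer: 16459249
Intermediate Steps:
v = 16 (v = 4*4 = 16)
s(W, U) = 2*W*(U + W) (s(W, U) = (2*W)*(U + W) = 2*W*(U + W))
R(y) = 832*y (R(y) = (2*16*(-3 + 16))*(y + y) = (2*16*13)*(2*y) = 416*(2*y) = 832*y)
(-103 + R(5))**2 = (-103 + 832*5)**2 = (-103 + 4160)**2 = 4057**2 = 16459249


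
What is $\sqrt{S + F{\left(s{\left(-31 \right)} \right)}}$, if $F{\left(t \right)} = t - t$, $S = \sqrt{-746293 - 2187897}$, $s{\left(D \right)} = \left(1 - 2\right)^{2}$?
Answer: $\sqrt[4]{2934190} \sqrt{i} \approx 29.266 + 29.266 i$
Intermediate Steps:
$s{\left(D \right)} = 1$ ($s{\left(D \right)} = \left(-1\right)^{2} = 1$)
$S = i \sqrt{2934190}$ ($S = \sqrt{-2934190} = i \sqrt{2934190} \approx 1712.9 i$)
$F{\left(t \right)} = 0$
$\sqrt{S + F{\left(s{\left(-31 \right)} \right)}} = \sqrt{i \sqrt{2934190} + 0} = \sqrt{i \sqrt{2934190}} = \sqrt[4]{2934190} \sqrt{i}$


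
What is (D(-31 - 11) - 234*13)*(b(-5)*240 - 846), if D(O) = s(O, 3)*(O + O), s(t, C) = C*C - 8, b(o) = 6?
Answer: -1856844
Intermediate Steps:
s(t, C) = -8 + C² (s(t, C) = C² - 8 = -8 + C²)
D(O) = 2*O (D(O) = (-8 + 3²)*(O + O) = (-8 + 9)*(2*O) = 1*(2*O) = 2*O)
(D(-31 - 11) - 234*13)*(b(-5)*240 - 846) = (2*(-31 - 11) - 234*13)*(6*240 - 846) = (2*(-42) - 3042)*(1440 - 846) = (-84 - 3042)*594 = -3126*594 = -1856844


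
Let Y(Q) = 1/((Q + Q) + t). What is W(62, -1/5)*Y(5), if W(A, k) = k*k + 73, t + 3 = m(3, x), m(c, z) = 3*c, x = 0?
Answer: 913/200 ≈ 4.5650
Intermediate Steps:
t = 6 (t = -3 + 3*3 = -3 + 9 = 6)
W(A, k) = 73 + k² (W(A, k) = k² + 73 = 73 + k²)
Y(Q) = 1/(6 + 2*Q) (Y(Q) = 1/((Q + Q) + 6) = 1/(2*Q + 6) = 1/(6 + 2*Q))
W(62, -1/5)*Y(5) = (73 + (-1/5)²)*(1/(2*(3 + 5))) = (73 + (-1*⅕)²)*((½)/8) = (73 + (-⅕)²)*((½)*(⅛)) = (73 + 1/25)*(1/16) = (1826/25)*(1/16) = 913/200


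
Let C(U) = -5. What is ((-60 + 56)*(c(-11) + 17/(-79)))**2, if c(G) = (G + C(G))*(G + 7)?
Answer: 406264336/6241 ≈ 65096.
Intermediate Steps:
c(G) = (-5 + G)*(7 + G) (c(G) = (G - 5)*(G + 7) = (-5 + G)*(7 + G))
((-60 + 56)*(c(-11) + 17/(-79)))**2 = ((-60 + 56)*((-35 + (-11)**2 + 2*(-11)) + 17/(-79)))**2 = (-4*((-35 + 121 - 22) + 17*(-1/79)))**2 = (-4*(64 - 17/79))**2 = (-4*5039/79)**2 = (-20156/79)**2 = 406264336/6241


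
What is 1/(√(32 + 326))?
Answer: √358/358 ≈ 0.052852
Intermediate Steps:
1/(√(32 + 326)) = 1/(√358) = √358/358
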